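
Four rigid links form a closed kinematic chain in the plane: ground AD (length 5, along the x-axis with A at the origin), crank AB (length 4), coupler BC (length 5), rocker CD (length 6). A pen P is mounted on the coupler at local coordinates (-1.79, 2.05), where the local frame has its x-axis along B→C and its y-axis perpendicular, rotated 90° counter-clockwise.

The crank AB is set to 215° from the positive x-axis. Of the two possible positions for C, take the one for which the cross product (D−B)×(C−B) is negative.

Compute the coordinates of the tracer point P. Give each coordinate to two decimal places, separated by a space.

A=(0,0), D=(5.00,0)
B = A + 4.00·(cos215°, sin215°) = (-3.2766, -2.2943)
|BD| = 8.5887
circle(B,5.00) ∩ circle(D,6.00): a=3.6540, h=3.4130
  candidates: C₊=(-0.6671,1.9707) cross=29.313; C₋=(1.1563,-4.6072) cross=-29.313
  mode - wants cross < 0 → take C=(1.1563,-4.6072) (cross=-29.313)
ex = (C−B)/|BC| = (0.8866,-0.4626); ey = (0.4626,0.8866)
P = B + -1.79·ex + 2.05·ey = (-3.9153,0.3512)

-3.92 0.35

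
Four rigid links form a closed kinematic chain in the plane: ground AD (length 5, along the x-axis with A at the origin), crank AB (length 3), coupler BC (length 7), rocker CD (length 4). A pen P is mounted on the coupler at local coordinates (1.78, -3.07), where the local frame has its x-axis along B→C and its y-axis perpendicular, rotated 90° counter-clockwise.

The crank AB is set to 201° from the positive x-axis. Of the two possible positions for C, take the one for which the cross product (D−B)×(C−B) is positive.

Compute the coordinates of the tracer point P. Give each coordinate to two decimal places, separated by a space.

0.50 -2.38

A=(0,0), D=(5.00,0)
B = A + 3.00·(cos201°, sin201°) = (-2.8007, -1.0751)
|BD| = 7.8745
circle(B,7.00) ∩ circle(D,4.00): a=6.0326, h=3.5507
  candidates: C₊=(2.6906,3.2660) cross=27.960; C₋=(3.6602,-3.7689) cross=-27.960
  mode + wants cross > 0 → take C=(2.6906,3.2660) (cross=27.960)
ex = (C−B)/|BC| = (0.7845,0.6202); ey = (-0.6202,0.7845)
P = B + 1.78·ex + -3.07·ey = (0.4995,-2.3796)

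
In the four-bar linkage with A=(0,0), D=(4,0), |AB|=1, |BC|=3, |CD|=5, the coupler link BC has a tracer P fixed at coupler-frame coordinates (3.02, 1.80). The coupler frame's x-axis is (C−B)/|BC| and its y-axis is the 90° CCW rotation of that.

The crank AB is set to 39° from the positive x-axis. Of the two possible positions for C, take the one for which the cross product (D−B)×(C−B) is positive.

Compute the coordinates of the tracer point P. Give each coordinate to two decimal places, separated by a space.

-1.24 3.51

A=(0,0), D=(4.00,0)
B = A + 1.00·(cos39°, sin39°) = (0.7771, 0.6293)
|BD| = 3.2837
circle(B,3.00) ∩ circle(D,5.00): a=-0.7944, h=2.8929
  candidates: C₊=(0.5519,3.6209) cross=9.500; C₋=(-0.5569,-2.0577) cross=-9.500
  mode + wants cross > 0 → take C=(0.5519,3.6209) (cross=9.500)
ex = (C−B)/|BC| = (-0.0751,0.9972); ey = (-0.9972,-0.0751)
P = B + 3.02·ex + 1.80·ey = (-1.2445,3.5056)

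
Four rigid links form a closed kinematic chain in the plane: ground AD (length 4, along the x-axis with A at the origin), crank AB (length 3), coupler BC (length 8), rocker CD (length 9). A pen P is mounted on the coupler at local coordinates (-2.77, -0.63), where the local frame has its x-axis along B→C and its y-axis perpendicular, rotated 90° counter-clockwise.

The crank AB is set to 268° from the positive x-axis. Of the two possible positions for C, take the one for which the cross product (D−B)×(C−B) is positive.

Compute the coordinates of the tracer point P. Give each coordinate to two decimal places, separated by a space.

1.82 -5.09

A=(0,0), D=(4.00,0)
B = A + 3.00·(cos268°, sin268°) = (-0.1047, -2.9982)
|BD| = 5.0831
circle(B,8.00) ∩ circle(D,9.00): a=0.8693, h=7.9526
  candidates: C₊=(-4.0934,3.9365) cross=40.424; C₋=(5.2880,-8.9074) cross=-40.424
  mode + wants cross > 0 → take C=(-4.0934,3.9365) (cross=40.424)
ex = (C−B)/|BC| = (-0.4986,0.8668); ey = (-0.8668,-0.4986)
P = B + -2.77·ex + -0.63·ey = (1.8225,-5.0852)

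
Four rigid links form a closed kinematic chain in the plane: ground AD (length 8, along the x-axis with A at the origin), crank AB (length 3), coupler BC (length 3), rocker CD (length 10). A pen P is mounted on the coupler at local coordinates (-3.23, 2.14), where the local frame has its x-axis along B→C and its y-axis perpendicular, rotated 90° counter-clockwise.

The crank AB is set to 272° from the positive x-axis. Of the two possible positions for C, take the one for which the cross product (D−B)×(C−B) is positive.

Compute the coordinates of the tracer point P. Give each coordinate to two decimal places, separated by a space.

A=(0,0), D=(8.00,0)
B = A + 3.00·(cos272°, sin272°) = (0.1047, -2.9982)
|BD| = 8.4454
circle(B,3.00) ∩ circle(D,10.00): a=-1.1648, h=2.7646
  candidates: C₊=(-1.9657,-0.8272) cross=23.348; C₋=(-0.0028,-5.9962) cross=-23.348
  mode + wants cross > 0 → take C=(-1.9657,-0.8272) (cross=23.348)
ex = (C−B)/|BC| = (-0.6901,0.7237); ey = (-0.7237,-0.6901)
P = B + -3.23·ex + 2.14·ey = (0.7852,-6.8125)

0.79 -6.81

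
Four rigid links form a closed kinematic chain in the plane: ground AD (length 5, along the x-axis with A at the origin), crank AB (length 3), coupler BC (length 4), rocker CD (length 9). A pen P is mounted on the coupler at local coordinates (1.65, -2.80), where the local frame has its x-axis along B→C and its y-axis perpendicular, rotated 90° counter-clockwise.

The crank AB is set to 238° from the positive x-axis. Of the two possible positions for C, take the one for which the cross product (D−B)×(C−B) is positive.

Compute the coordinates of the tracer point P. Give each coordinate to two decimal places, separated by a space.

-0.33 0.45

A=(0,0), D=(5.00,0)
B = A + 3.00·(cos238°, sin238°) = (-1.5898, -2.5441)
|BD| = 7.0638
circle(B,4.00) ∩ circle(D,9.00): a=-1.0690, h=3.8545
  candidates: C₊=(-3.9753,0.6667) cross=27.228; C₋=(-1.1988,-6.5250) cross=-27.228
  mode + wants cross > 0 → take C=(-3.9753,0.6667) (cross=27.228)
ex = (C−B)/|BC| = (-0.5964,0.8027); ey = (-0.8027,-0.5964)
P = B + 1.65·ex + -2.80·ey = (-0.3262,0.4502)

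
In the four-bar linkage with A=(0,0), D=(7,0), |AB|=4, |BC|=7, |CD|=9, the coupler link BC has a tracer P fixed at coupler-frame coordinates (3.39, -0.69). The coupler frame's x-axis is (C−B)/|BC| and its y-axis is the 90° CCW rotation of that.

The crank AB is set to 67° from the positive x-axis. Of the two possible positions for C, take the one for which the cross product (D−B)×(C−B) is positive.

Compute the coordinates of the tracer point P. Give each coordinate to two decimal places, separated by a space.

A=(0,0), D=(7.00,0)
B = A + 4.00·(cos67°, sin67°) = (1.5629, 3.6820)
|BD| = 6.5665
circle(B,7.00) ∩ circle(D,9.00): a=0.8466, h=6.9486
  candidates: C₊=(6.1602,8.9607) cross=45.628; C₋=(-1.6323,-2.5462) cross=-45.628
  mode + wants cross > 0 → take C=(6.1602,8.9607) (cross=45.628)
ex = (C−B)/|BC| = (0.6568,0.7541); ey = (-0.7541,0.6568)
P = B + 3.39·ex + -0.69·ey = (4.3097,5.7853)

4.31 5.79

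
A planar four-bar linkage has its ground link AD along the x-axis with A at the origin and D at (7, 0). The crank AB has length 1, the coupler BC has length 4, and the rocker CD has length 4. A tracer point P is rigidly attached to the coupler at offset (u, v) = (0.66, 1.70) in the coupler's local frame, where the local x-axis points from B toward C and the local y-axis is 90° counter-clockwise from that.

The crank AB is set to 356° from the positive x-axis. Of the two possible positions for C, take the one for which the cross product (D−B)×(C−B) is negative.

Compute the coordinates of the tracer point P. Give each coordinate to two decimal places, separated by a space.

2.61 0.79

A=(0,0), D=(7.00,0)
B = A + 1.00·(cos356°, sin356°) = (0.9976, -0.0698)
|BD| = 6.0028
circle(B,4.00) ∩ circle(D,4.00): a=3.0014, h=2.6441
  candidates: C₊=(3.9681,2.6091) cross=15.872; C₋=(4.0295,-2.6788) cross=-15.872
  mode - wants cross < 0 → take C=(4.0295,-2.6788) (cross=-15.872)
ex = (C−B)/|BC| = (0.7580,-0.6523); ey = (0.6523,0.7580)
P = B + 0.66·ex + 1.70·ey = (2.6067,0.7883)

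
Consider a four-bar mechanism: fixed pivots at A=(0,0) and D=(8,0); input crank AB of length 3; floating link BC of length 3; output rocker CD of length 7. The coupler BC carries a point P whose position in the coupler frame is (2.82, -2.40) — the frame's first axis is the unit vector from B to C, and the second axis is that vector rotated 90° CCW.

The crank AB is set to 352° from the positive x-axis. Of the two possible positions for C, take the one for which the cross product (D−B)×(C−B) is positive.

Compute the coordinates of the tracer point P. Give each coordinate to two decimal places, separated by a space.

3.42 3.26

A=(0,0), D=(8.00,0)
B = A + 3.00·(cos352°, sin352°) = (2.9708, -0.4175)
|BD| = 5.0465
circle(B,3.00) ∩ circle(D,7.00): a=-1.4399, h=2.6319
  candidates: C₊=(1.3181,2.0862) cross=13.282; C₋=(1.7536,-3.1595) cross=-13.282
  mode + wants cross > 0 → take C=(1.3181,2.0862) (cross=13.282)
ex = (C−B)/|BC| = (-0.5509,0.8346); ey = (-0.8346,-0.5509)
P = B + 2.82·ex + -2.40·ey = (3.4202,3.2581)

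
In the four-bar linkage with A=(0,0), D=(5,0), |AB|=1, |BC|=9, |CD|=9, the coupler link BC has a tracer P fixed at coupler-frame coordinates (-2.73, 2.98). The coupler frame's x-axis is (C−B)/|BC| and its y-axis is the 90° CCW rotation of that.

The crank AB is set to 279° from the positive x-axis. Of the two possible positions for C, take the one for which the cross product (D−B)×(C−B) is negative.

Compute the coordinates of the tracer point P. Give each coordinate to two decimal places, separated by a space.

1.54 2.81

A=(0,0), D=(5.00,0)
B = A + 1.00·(cos279°, sin279°) = (0.1564, -0.9877)
|BD| = 4.9432
circle(B,9.00) ∩ circle(D,9.00): a=2.4716, h=8.6540
  candidates: C₊=(0.8491,7.9856) cross=42.779; C₋=(4.3073,-8.9733) cross=-42.779
  mode - wants cross < 0 → take C=(4.3073,-8.9733) (cross=-42.779)
ex = (C−B)/|BC| = (0.4612,-0.8873); ey = (0.8873,0.4612)
P = B + -2.73·ex + 2.98·ey = (1.5415,2.8090)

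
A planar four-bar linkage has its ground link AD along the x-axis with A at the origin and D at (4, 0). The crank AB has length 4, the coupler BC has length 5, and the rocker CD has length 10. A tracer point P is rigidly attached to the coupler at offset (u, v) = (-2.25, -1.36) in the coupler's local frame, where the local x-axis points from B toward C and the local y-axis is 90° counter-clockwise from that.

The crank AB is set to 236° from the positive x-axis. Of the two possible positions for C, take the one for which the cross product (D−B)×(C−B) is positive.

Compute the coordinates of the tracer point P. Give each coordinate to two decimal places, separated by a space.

0.35 -3.77

A=(0,0), D=(4.00,0)
B = A + 4.00·(cos236°, sin236°) = (-2.2368, -3.3162)
|BD| = 7.0636
circle(B,5.00) ∩ circle(D,10.00): a=-1.7771, h=4.6735
  candidates: C₊=(-6.0000,-0.0240) cross=33.012; C₋=(-1.6118,-8.2769) cross=-33.012
  mode + wants cross > 0 → take C=(-6.0000,-0.0240) (cross=33.012)
ex = (C−B)/|BC| = (-0.7526,0.6584); ey = (-0.6584,-0.7526)
P = B + -2.25·ex + -1.36·ey = (0.3521,-3.7740)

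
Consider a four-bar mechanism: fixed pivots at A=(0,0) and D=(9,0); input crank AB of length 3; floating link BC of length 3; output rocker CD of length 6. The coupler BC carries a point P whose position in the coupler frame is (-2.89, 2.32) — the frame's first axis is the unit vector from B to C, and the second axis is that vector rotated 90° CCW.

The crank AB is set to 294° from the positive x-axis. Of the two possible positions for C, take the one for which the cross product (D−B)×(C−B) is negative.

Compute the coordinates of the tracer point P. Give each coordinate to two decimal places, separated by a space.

A=(0,0), D=(9.00,0)
B = A + 3.00·(cos294°, sin294°) = (1.2202, -2.7406)
|BD| = 8.2484
circle(B,3.00) ∩ circle(D,6.00): a=2.4875, h=1.6770
  candidates: C₊=(3.0092,-0.3324) cross=13.832; C₋=(4.1236,-3.4958) cross=-13.832
  mode - wants cross < 0 → take C=(4.1236,-3.4958) (cross=-13.832)
ex = (C−B)/|BC| = (0.9678,-0.2517); ey = (0.2517,0.9678)
P = B + -2.89·ex + 2.32·ey = (-0.9927,0.2321)

-0.99 0.23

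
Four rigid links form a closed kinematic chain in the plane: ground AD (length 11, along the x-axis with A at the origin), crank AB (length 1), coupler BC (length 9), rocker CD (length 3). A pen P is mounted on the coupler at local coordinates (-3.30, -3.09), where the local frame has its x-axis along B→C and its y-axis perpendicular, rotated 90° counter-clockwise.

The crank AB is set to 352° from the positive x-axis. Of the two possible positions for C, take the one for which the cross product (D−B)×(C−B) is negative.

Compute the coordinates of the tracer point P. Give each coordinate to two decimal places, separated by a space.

-3.04 -2.18

A=(0,0), D=(11.00,0)
B = A + 1.00·(cos352°, sin352°) = (0.9903, -0.1392)
|BD| = 10.0107
circle(B,9.00) ∩ circle(D,3.00): a=8.6015, h=2.6484
  candidates: C₊=(9.5541,2.6286) cross=26.513; C₋=(9.6278,-2.6678) cross=-26.513
  mode - wants cross < 0 → take C=(9.6278,-2.6678) (cross=-26.513)
ex = (C−B)/|BC| = (0.9597,-0.2810); ey = (0.2810,0.9597)
P = B + -3.30·ex + -3.09·ey = (-3.0450,-2.1776)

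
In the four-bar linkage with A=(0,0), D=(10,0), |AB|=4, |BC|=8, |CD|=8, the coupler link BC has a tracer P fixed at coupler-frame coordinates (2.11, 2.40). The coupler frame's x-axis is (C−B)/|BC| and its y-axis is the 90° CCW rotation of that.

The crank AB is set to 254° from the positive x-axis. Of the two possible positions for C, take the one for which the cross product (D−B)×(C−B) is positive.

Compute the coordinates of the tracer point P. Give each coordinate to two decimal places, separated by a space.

-2.22 -0.85

A=(0,0), D=(10.00,0)
B = A + 4.00·(cos254°, sin254°) = (-1.1025, -3.8450)
|BD| = 11.7495
circle(B,8.00) ∩ circle(D,8.00): a=5.8748, h=5.4302
  candidates: C₊=(2.6717,3.2087) cross=63.802; C₋=(6.2258,-7.0537) cross=-63.802
  mode + wants cross > 0 → take C=(2.6717,3.2087) (cross=63.802)
ex = (C−B)/|BC| = (0.4718,0.8817); ey = (-0.8817,0.4718)
P = B + 2.11·ex + 2.40·ey = (-2.2232,-0.8524)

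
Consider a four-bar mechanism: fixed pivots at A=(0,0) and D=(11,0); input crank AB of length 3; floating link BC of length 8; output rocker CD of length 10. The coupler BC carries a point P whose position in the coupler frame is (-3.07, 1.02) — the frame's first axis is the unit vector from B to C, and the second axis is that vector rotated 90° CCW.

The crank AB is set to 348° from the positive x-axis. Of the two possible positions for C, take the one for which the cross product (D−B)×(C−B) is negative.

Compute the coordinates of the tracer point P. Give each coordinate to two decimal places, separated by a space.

A=(0,0), D=(11.00,0)
B = A + 3.00·(cos348°, sin348°) = (2.9344, -0.6237)
|BD| = 8.0896
circle(B,8.00) ∩ circle(D,10.00): a=1.8198, h=7.7903
  candidates: C₊=(4.1481,7.2837) cross=63.021; C₋=(5.3494,-8.2505) cross=-63.021
  mode - wants cross < 0 → take C=(5.3494,-8.2505) (cross=-63.021)
ex = (C−B)/|BC| = (0.3019,-0.9533); ey = (0.9533,0.3019)
P = B + -3.07·ex + 1.02·ey = (2.9801,2.6110)

2.98 2.61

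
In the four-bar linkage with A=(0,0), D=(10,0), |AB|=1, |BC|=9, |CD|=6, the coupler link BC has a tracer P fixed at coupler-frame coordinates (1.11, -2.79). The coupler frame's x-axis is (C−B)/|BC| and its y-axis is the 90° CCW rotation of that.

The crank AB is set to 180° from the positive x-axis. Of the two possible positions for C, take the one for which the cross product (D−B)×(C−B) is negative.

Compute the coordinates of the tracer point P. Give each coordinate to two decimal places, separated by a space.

-1.59 -2.94

A=(0,0), D=(10.00,0)
B = A + 1.00·(cos180°, sin180°) = (-1.0000, 0.0000)
|BD| = 11.0000
circle(B,9.00) ∩ circle(D,6.00): a=7.5455, h=4.9057
  candidates: C₊=(6.5455,4.9057) cross=53.963; C₋=(6.5455,-4.9057) cross=-53.963
  mode - wants cross < 0 → take C=(6.5455,-4.9057) (cross=-53.963)
ex = (C−B)/|BC| = (0.8384,-0.5451); ey = (0.5451,0.8384)
P = B + 1.11·ex + -2.79·ey = (-1.5902,-2.9441)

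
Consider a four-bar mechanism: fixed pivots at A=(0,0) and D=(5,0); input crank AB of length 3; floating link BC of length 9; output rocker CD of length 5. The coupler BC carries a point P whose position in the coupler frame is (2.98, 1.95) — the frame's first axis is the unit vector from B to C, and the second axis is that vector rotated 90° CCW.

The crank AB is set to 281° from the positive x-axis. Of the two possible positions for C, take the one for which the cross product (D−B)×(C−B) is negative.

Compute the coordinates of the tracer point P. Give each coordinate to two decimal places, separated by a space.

A=(0,0), D=(5.00,0)
B = A + 3.00·(cos281°, sin281°) = (0.5724, -2.9449)
|BD| = 5.3175
circle(B,9.00) ∩ circle(D,5.00): a=7.9244, h=4.2666
  candidates: C₊=(4.8077,4.9963) cross=22.688; C₋=(9.5335,-2.1089) cross=-22.688
  mode - wants cross < 0 → take C=(9.5335,-2.1089) (cross=-22.688)
ex = (C−B)/|BC| = (0.9957,0.0929); ey = (-0.0929,0.9957)
P = B + 2.98·ex + 1.95·ey = (3.3584,-0.7265)

3.36 -0.73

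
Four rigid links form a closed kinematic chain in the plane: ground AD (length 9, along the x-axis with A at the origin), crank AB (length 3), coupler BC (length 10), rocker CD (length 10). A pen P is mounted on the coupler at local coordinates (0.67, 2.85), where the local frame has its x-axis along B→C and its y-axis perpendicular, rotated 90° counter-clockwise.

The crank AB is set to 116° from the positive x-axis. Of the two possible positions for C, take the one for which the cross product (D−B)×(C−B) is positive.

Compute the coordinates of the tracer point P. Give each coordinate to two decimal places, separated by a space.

A=(0,0), D=(9.00,0)
B = A + 3.00·(cos116°, sin116°) = (-1.3151, 2.6964)
|BD| = 10.6617
circle(B,10.00) ∩ circle(D,10.00): a=5.3309, h=8.4606
  candidates: C₊=(5.9822,9.5338) cross=90.205; C₋=(1.7027,-6.8374) cross=-90.205
  mode + wants cross > 0 → take C=(5.9822,9.5338) (cross=90.205)
ex = (C−B)/|BC| = (0.7297,0.6837); ey = (-0.6837,0.7297)
P = B + 0.67·ex + 2.85·ey = (-2.7748,5.2342)

-2.77 5.23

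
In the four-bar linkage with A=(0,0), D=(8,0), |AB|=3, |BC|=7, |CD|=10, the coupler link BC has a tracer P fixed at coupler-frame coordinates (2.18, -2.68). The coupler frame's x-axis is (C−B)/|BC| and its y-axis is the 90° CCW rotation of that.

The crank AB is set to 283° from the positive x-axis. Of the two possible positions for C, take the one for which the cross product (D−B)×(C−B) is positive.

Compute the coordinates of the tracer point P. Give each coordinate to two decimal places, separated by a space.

A=(0,0), D=(8.00,0)
B = A + 3.00·(cos283°, sin283°) = (0.6749, -2.9231)
|BD| = 7.8868
circle(B,7.00) ∩ circle(D,10.00): a=0.7102, h=6.9639
  candidates: C₊=(-1.2466,3.8080) cross=54.923; C₋=(3.9155,-9.1278) cross=-54.923
  mode + wants cross > 0 → take C=(-1.2466,3.8080) (cross=54.923)
ex = (C−B)/|BC| = (-0.2745,0.9616); ey = (-0.9616,-0.2745)
P = B + 2.18·ex + -2.68·ey = (2.6535,-0.0912)

2.65 -0.09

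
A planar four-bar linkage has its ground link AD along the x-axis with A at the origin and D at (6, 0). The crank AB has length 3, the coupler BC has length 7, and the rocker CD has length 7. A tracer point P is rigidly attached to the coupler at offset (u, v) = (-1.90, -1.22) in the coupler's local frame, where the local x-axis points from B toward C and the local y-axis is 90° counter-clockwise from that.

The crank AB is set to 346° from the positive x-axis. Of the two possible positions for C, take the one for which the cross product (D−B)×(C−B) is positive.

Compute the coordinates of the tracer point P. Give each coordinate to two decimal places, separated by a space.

4.13 -2.62

A=(0,0), D=(6.00,0)
B = A + 3.00·(cos346°, sin346°) = (2.9109, -0.7258)
|BD| = 3.1732
circle(B,7.00) ∩ circle(D,7.00): a=1.5866, h=6.8178
  candidates: C₊=(2.8961,6.2742) cross=21.634; C₋=(6.0148,-7.0000) cross=-21.634
  mode + wants cross > 0 → take C=(2.8961,6.2742) (cross=21.634)
ex = (C−B)/|BC| = (-0.0021,1.0000); ey = (-1.0000,-0.0021)
P = B + -1.90·ex + -1.22·ey = (4.1349,-2.6232)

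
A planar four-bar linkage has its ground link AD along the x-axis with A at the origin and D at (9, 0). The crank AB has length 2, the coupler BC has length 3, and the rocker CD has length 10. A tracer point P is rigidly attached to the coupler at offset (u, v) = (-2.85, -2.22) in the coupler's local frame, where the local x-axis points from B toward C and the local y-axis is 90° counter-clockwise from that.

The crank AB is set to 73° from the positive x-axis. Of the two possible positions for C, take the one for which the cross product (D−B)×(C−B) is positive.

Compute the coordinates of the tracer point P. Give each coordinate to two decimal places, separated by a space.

3.08 -0.70

A=(0,0), D=(9.00,0)
B = A + 2.00·(cos73°, sin73°) = (0.5847, 1.9126)
|BD| = 8.6299
circle(B,3.00) ∩ circle(D,10.00): a=-0.9575, h=2.8431
  candidates: C₊=(0.2812,4.8972) cross=24.536; C₋=(-0.9790,-0.6476) cross=-24.536
  mode + wants cross > 0 → take C=(0.2812,4.8972) (cross=24.536)
ex = (C−B)/|BC| = (-0.1012,0.9949); ey = (-0.9949,-0.1012)
P = B + -2.85·ex + -2.22·ey = (3.0817,-0.6982)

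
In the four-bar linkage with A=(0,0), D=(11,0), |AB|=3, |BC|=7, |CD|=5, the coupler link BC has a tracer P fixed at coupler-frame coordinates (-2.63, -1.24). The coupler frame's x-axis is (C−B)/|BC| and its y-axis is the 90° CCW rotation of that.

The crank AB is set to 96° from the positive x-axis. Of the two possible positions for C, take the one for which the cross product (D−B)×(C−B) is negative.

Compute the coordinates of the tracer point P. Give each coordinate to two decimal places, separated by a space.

-3.22 3.00

A=(0,0), D=(11.00,0)
B = A + 3.00·(cos96°, sin96°) = (-0.3136, 2.9836)
|BD| = 11.7004
circle(B,7.00) ∩ circle(D,5.00): a=6.8758, h=1.3128
  candidates: C₊=(6.6697,2.4996) cross=15.360; C₋=(6.0002,-0.0391) cross=-15.360
  mode - wants cross < 0 → take C=(6.0002,-0.0391) (cross=-15.360)
ex = (C−B)/|BC| = (0.9020,-0.4318); ey = (0.4318,0.9020)
P = B + -2.63·ex + -1.24·ey = (-3.2212,3.0008)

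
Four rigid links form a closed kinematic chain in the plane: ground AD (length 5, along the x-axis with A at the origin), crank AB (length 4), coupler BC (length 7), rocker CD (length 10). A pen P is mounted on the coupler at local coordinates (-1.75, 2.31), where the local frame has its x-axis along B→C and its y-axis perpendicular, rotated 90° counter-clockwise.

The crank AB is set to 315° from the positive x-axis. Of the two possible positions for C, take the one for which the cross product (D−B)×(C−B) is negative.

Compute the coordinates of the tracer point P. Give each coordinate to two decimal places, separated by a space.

5.06 -0.98

A=(0,0), D=(5.00,0)
B = A + 4.00·(cos315°, sin315°) = (2.8284, -2.8284)
|BD| = 3.5659
circle(B,7.00) ∩ circle(D,10.00): a=-5.3681, h=4.4926
  candidates: C₊=(-4.0041,-4.3504) cross=16.020; C₋=(3.1228,-9.8222) cross=-16.020
  mode - wants cross < 0 → take C=(3.1228,-9.8222) (cross=-16.020)
ex = (C−B)/|BC| = (0.0421,-0.9991); ey = (0.9991,0.0421)
P = B + -1.75·ex + 2.31·ey = (5.0628,-0.9828)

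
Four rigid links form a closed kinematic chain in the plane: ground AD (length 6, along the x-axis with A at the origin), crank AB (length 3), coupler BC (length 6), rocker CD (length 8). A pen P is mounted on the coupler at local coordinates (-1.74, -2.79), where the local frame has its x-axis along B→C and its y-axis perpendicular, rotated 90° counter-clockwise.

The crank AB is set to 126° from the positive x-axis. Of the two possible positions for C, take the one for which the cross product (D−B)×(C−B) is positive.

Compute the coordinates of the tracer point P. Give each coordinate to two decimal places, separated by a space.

A=(0,0), D=(6.00,0)
B = A + 3.00·(cos126°, sin126°) = (-1.7634, 2.4271)
|BD| = 8.1339
circle(B,6.00) ∩ circle(D,8.00): a=2.3458, h=5.5224
  candidates: C₊=(2.1234,6.9980) cross=44.919; C₋=(-1.1723,-3.5438) cross=-44.919
  mode + wants cross > 0 → take C=(2.1234,6.9980) (cross=44.919)
ex = (C−B)/|BC| = (0.6478,0.7618); ey = (-0.7618,0.6478)
P = B + -1.74·ex + -2.79·ey = (-0.7650,-0.7058)

-0.77 -0.71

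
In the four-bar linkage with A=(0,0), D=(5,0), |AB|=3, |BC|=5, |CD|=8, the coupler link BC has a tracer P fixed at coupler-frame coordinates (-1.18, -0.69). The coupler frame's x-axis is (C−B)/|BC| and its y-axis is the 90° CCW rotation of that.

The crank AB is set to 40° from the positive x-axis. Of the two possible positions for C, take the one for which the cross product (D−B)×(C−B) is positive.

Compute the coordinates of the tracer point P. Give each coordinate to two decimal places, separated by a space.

A=(0,0), D=(5.00,0)
B = A + 3.00·(cos40°, sin40°) = (2.2981, 1.9284)
|BD| = 3.3194
circle(B,5.00) ∩ circle(D,8.00): a=-4.2148, h=2.6899
  candidates: C₊=(0.4302,6.5663) cross=8.929; C₋=(-2.6952,2.1874) cross=-8.929
  mode + wants cross > 0 → take C=(0.4302,6.5663) (cross=8.929)
ex = (C−B)/|BC| = (-0.3736,0.9276); ey = (-0.9276,-0.3736)
P = B + -1.18·ex + -0.69·ey = (3.3790,1.0916)

3.38 1.09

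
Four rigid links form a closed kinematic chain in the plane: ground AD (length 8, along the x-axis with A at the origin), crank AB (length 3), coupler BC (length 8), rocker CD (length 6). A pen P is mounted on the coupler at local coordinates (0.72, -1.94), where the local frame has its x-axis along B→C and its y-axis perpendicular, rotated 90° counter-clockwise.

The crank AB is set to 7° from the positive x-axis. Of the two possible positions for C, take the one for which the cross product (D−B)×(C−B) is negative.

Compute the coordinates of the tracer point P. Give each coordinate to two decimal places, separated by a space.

A=(0,0), D=(8.00,0)
B = A + 3.00·(cos7°, sin7°) = (2.9776, 0.3656)
|BD| = 5.0357
circle(B,8.00) ∩ circle(D,6.00): a=5.2980, h=5.9943
  candidates: C₊=(8.6969,5.9594) cross=30.185; C₋=(7.8265,-5.9975) cross=-30.185
  mode - wants cross < 0 → take C=(7.8265,-5.9975) (cross=-30.185)
ex = (C−B)/|BC| = (0.6061,-0.7954); ey = (0.7954,0.6061)
P = B + 0.72·ex + -1.94·ey = (1.8710,-1.3829)

1.87 -1.38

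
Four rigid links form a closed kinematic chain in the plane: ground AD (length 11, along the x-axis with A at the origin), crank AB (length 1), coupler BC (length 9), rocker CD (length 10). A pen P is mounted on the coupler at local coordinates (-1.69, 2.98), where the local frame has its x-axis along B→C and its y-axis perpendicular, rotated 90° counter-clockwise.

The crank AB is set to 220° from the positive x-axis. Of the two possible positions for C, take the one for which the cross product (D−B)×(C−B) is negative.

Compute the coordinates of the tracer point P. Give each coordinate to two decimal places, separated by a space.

A=(0,0), D=(11.00,0)
B = A + 1.00·(cos220°, sin220°) = (-0.7660, -0.6428)
|BD| = 11.7836
circle(B,9.00) ∩ circle(D,10.00): a=5.0856, h=7.4254
  candidates: C₊=(3.9069,7.0490) cross=87.498; C₋=(4.7170,-7.7797) cross=-87.498
  mode - wants cross < 0 → take C=(4.7170,-7.7797) (cross=-87.498)
ex = (C−B)/|BC| = (0.6092,-0.7930); ey = (0.7930,0.6092)
P = B + -1.69·ex + 2.98·ey = (0.5675,2.5129)

0.57 2.51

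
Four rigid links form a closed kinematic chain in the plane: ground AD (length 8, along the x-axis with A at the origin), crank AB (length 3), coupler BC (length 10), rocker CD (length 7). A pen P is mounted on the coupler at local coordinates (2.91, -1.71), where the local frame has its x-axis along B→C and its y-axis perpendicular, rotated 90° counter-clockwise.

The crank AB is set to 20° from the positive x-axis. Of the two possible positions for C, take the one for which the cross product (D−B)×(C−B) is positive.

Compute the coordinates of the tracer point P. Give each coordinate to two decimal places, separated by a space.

A=(0,0), D=(8.00,0)
B = A + 3.00·(cos20°, sin20°) = (2.8191, 1.0261)
|BD| = 5.2815
circle(B,10.00) ∩ circle(D,7.00): a=7.4689, h=6.6495
  candidates: C₊=(11.4375,6.0978) cross=35.120; C₋=(8.8539,-6.9477) cross=-35.120
  mode + wants cross > 0 → take C=(11.4375,6.0978) (cross=35.120)
ex = (C−B)/|BC| = (0.8618,0.5072); ey = (-0.5072,0.8618)
P = B + 2.91·ex + -1.71·ey = (6.1943,1.0282)

6.19 1.03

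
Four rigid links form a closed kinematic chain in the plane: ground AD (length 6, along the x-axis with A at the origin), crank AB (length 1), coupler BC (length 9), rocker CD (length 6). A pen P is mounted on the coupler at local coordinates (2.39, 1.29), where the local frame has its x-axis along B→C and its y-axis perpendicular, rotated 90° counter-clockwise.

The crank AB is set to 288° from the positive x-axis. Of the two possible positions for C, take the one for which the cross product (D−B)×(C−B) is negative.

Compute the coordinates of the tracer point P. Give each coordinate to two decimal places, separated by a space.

3.02 -1.10

A=(0,0), D=(6.00,0)
B = A + 1.00·(cos288°, sin288°) = (0.3090, -0.9511)
|BD| = 5.7699
circle(B,9.00) ∩ circle(D,6.00): a=6.7845, h=5.9136
  candidates: C₊=(6.0260,5.9999) cross=34.121; C₋=(7.9755,-5.6655) cross=-34.121
  mode - wants cross < 0 → take C=(7.9755,-5.6655) (cross=-34.121)
ex = (C−B)/|BC| = (0.8518,-0.5238); ey = (0.5238,0.8518)
P = B + 2.39·ex + 1.29·ey = (3.0206,-1.1041)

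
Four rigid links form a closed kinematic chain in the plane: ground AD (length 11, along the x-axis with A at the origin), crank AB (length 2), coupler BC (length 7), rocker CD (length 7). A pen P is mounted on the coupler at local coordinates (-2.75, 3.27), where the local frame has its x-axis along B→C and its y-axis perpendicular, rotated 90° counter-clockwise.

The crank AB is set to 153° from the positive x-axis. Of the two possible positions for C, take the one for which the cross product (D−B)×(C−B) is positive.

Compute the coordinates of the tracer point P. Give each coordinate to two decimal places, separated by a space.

A=(0,0), D=(11.00,0)
B = A + 2.00·(cos153°, sin153°) = (-1.7820, 0.9080)
|BD| = 12.8142
circle(B,7.00) ∩ circle(D,7.00): a=6.4071, h=2.8194
  candidates: C₊=(4.8088,3.2663) cross=36.128; C₋=(4.4092,-2.3583) cross=-36.128
  mode + wants cross > 0 → take C=(4.8088,3.2663) (cross=36.128)
ex = (C−B)/|BC| = (0.9415,0.3369); ey = (-0.3369,0.9415)
P = B + -2.75·ex + 3.27·ey = (-5.4729,3.0603)

-5.47 3.06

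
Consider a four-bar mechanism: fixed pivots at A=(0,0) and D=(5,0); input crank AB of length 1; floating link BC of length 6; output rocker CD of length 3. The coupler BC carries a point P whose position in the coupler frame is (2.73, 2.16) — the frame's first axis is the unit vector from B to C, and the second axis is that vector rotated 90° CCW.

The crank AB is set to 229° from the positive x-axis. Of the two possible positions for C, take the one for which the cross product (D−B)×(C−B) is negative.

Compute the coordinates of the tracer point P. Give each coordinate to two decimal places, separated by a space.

2.68 0.23

A=(0,0), D=(5.00,0)
B = A + 1.00·(cos229°, sin229°) = (-0.6561, -0.7547)
|BD| = 5.7062
circle(B,6.00) ∩ circle(D,3.00): a=5.2189, h=2.9602
  candidates: C₊=(4.1255,2.8697) cross=16.891; C₋=(4.9086,-2.9986) cross=-16.891
  mode - wants cross < 0 → take C=(4.9086,-2.9986) (cross=-16.891)
ex = (C−B)/|BC| = (0.9274,-0.3740); ey = (0.3740,0.9274)
P = B + 2.73·ex + 2.16·ey = (2.6836,0.2276)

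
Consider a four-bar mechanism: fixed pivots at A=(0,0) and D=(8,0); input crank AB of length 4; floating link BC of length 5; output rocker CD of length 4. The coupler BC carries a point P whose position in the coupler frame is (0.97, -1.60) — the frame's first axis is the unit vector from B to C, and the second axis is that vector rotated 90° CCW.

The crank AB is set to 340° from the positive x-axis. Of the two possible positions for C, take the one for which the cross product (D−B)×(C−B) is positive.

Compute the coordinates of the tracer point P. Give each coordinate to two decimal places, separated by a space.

A=(0,0), D=(8.00,0)
B = A + 4.00·(cos340°, sin340°) = (3.7588, -1.3681)
|BD| = 4.4564
circle(B,5.00) ∩ circle(D,4.00): a=3.2380, h=3.8099
  candidates: C₊=(5.6708,3.2519) cross=16.979; C₋=(8.0100,-4.0000) cross=-16.979
  mode + wants cross > 0 → take C=(5.6708,3.2519) (cross=16.979)
ex = (C−B)/|BC| = (0.3824,0.9240); ey = (-0.9240,0.3824)
P = B + 0.97·ex + -1.60·ey = (5.6081,-1.0837)

5.61 -1.08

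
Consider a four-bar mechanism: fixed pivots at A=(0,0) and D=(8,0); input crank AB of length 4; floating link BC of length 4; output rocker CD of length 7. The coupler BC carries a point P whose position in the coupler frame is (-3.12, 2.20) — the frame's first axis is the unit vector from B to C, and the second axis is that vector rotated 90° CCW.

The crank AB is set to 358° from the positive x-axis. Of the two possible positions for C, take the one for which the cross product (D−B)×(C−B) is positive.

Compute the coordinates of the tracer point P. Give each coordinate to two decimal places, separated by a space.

A=(0,0), D=(8.00,0)
B = A + 4.00·(cos358°, sin358°) = (3.9976, -0.1396)
|BD| = 4.0049
circle(B,4.00) ∩ circle(D,7.00): a=-2.1175, h=3.3935
  candidates: C₊=(1.7630,3.1780) cross=13.591; C₋=(1.9996,-3.6049) cross=-13.591
  mode + wants cross > 0 → take C=(1.7630,3.1780) (cross=13.591)
ex = (C−B)/|BC| = (-0.5586,0.8294); ey = (-0.8294,-0.5586)
P = B + -3.12·ex + 2.20·ey = (3.9158,-3.9564)

3.92 -3.96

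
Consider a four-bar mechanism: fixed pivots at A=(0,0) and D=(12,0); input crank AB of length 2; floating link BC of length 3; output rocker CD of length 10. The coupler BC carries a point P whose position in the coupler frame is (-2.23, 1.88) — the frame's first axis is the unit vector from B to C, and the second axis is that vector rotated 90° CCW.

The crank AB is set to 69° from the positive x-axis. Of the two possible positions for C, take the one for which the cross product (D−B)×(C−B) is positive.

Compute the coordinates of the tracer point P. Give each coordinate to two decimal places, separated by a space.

A=(0,0), D=(12.00,0)
B = A + 2.00·(cos69°, sin69°) = (0.7167, 1.8672)
|BD| = 11.4367
circle(B,3.00) ∩ circle(D,10.00): a=1.7399, h=2.4439
  candidates: C₊=(2.8323,3.9942) cross=27.950; C₋=(2.0343,-0.8280) cross=-27.950
  mode + wants cross > 0 → take C=(2.8323,3.9942) (cross=27.950)
ex = (C−B)/|BC| = (0.7052,0.7090); ey = (-0.7090,0.7052)
P = B + -2.23·ex + 1.88·ey = (-2.1888,1.6118)

-2.19 1.61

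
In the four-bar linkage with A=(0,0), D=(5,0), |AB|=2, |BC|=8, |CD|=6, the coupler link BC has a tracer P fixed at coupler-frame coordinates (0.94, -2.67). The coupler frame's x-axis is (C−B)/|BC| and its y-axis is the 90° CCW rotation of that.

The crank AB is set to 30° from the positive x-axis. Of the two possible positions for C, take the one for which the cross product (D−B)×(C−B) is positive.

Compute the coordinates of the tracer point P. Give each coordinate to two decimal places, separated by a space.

A=(0,0), D=(5.00,0)
B = A + 2.00·(cos30°, sin30°) = (1.7321, 1.0000)
|BD| = 3.4175
circle(B,8.00) ∩ circle(D,6.00): a=5.8053, h=5.5044
  candidates: C₊=(8.8939,4.5648) cross=18.811; C₋=(5.6726,-5.9622) cross=-18.811
  mode + wants cross > 0 → take C=(8.8939,4.5648) (cross=18.811)
ex = (C−B)/|BC| = (0.8952,0.4456); ey = (-0.4456,0.8952)
P = B + 0.94·ex + -2.67·ey = (3.7633,-0.9714)

3.76 -0.97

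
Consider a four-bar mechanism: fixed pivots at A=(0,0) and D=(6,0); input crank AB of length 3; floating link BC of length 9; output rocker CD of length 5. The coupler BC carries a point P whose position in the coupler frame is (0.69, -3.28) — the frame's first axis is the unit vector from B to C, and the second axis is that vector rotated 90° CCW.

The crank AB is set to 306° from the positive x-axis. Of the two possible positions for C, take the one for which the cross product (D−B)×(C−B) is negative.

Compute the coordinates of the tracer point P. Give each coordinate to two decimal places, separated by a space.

2.74 -5.63

A=(0,0), D=(6.00,0)
B = A + 3.00·(cos306°, sin306°) = (1.7634, -2.4271)
|BD| = 4.8826
circle(B,9.00) ∩ circle(D,5.00): a=8.1760, h=3.7622
  candidates: C₊=(6.9876,4.9015) cross=18.369; C₋=(10.7278,-1.6274) cross=-18.369
  mode - wants cross < 0 → take C=(10.7278,-1.6274) (cross=-18.369)
ex = (C−B)/|BC| = (0.9960,0.0889); ey = (-0.0889,0.9960)
P = B + 0.69·ex + -3.28·ey = (2.7421,-5.6328)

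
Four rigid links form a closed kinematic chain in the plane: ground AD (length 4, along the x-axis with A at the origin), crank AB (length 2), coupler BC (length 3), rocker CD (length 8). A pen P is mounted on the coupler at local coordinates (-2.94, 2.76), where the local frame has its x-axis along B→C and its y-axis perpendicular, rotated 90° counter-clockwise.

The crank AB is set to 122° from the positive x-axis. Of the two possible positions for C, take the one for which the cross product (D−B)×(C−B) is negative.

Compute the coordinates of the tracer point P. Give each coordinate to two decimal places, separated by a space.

2.51 -0.18

A=(0,0), D=(4.00,0)
B = A + 2.00·(cos122°, sin122°) = (-1.0598, 1.6961)
|BD| = 5.3365
circle(B,3.00) ∩ circle(D,8.00): a=-2.4849, h=1.6809
  candidates: C₊=(-2.8816,4.0796) cross=8.970; C₋=(-3.9501,0.8921) cross=-8.970
  mode - wants cross < 0 → take C=(-3.9501,0.8921) (cross=-8.970)
ex = (C−B)/|BC| = (-0.9634,-0.2680); ey = (0.2680,-0.9634)
P = B + -2.94·ex + 2.76·ey = (2.5123,-0.1750)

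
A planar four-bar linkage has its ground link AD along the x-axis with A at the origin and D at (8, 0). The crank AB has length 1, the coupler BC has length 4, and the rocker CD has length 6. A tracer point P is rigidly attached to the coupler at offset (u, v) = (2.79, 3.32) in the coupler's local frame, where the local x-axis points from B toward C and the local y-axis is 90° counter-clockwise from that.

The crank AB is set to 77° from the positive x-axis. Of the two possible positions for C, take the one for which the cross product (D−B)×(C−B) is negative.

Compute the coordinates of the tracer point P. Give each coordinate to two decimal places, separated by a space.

A=(0,0), D=(8.00,0)
B = A + 1.00·(cos77°, sin77°) = (0.2250, 0.9744)
|BD| = 7.8359
circle(B,4.00) ∩ circle(D,6.00): a=2.6417, h=3.0035
  candidates: C₊=(3.2197,3.6261) cross=23.535; C₋=(2.4727,-2.3343) cross=-23.535
  mode - wants cross < 0 → take C=(2.4727,-2.3343) (cross=-23.535)
ex = (C−B)/|BC| = (0.5619,-0.8272); ey = (0.8272,0.5619)
P = B + 2.79·ex + 3.32·ey = (4.5390,0.5322)

4.54 0.53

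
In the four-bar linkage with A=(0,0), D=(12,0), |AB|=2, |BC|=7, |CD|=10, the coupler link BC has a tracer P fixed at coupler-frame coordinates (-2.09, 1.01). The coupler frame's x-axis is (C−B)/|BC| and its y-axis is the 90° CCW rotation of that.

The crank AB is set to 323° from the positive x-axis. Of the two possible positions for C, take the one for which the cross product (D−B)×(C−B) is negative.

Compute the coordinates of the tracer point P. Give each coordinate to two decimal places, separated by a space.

1.42 1.11

A=(0,0), D=(12.00,0)
B = A + 2.00·(cos323°, sin323°) = (1.5973, -1.2036)
|BD| = 10.4721
circle(B,7.00) ∩ circle(D,10.00): a=2.8010, h=6.4152
  candidates: C₊=(3.6424,5.4910) cross=67.180; C₋=(5.1171,-7.2543) cross=-67.180
  mode - wants cross < 0 → take C=(5.1171,-7.2543) (cross=-67.180)
ex = (C−B)/|BC| = (0.5028,-0.8644); ey = (0.8644,0.5028)
P = B + -2.09·ex + 1.01·ey = (1.4194,1.1108)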